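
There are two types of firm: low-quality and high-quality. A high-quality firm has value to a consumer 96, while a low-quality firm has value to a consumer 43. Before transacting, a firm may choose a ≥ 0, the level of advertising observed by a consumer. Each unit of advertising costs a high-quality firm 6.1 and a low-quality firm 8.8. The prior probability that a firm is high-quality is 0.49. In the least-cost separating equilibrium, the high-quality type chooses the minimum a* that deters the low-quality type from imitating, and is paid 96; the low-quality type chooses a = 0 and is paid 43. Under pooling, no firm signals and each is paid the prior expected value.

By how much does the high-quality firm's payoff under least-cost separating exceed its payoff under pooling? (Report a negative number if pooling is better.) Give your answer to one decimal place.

-9.7

Least-cost separating signal: a* solves 43 = 96 − 8.8·a*, so a* = (96 − 43)/8.8 ≈ 6.0227.
High-quality type's separating payoff: 96 − 6.1 × a* = 96 − 6.1 × (96 − 43)/8.8 = 96 − 323.3/8.8 ≈ 59.261.
Pooling payoff: 0.49 × 96 + 0.51 × 43 = 68.97.
Difference: 59.261 − 68.97 = -9.709, i.e. -9.7 to one decimal place.
The high-quality type would prefer the pooling outcome.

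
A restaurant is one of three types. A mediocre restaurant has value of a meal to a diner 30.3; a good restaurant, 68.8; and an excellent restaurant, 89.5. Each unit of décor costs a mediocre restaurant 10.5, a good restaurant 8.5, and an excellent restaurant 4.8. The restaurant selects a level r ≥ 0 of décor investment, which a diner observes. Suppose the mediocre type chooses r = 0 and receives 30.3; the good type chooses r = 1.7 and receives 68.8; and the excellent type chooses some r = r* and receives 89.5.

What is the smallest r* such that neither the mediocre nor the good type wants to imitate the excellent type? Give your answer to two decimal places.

5.64

Good type (on-path payoff 68.8 − 8.5×1.7 = 54.35) won't mimic when 54.35 ≥ 89.5 − 8.5·r*, i.e. r* ≥ 4.14.
Mediocre type (on-path payoff 30.3) won't mimic when 30.3 ≥ 89.5 − 10.5·r*, i.e. r* ≥ 5.64.
Both must hold, so r* = max(5.64, 4.14) = 5.64. The mediocre type's constraint binds.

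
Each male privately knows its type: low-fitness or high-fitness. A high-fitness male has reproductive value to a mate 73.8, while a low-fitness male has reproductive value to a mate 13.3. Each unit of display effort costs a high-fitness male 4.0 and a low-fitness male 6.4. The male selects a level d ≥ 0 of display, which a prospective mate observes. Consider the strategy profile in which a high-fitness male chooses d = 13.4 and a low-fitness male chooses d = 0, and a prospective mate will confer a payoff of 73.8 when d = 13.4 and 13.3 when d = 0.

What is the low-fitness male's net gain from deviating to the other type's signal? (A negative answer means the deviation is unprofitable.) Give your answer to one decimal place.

-25.3

Playing d = 0 the low-fitness male receives 13.3.
Deviating to d = 13.4 brings payment 73.8 at cost 6.4 × 13.4 = 85.76, netting -11.96.
Gain from deviating: -11.96 − 13.3 = -25.26, i.e. -25.3 to one decimal place.
The gain is negative, so the low-fitness type's incentive-compatibility constraint is satisfied.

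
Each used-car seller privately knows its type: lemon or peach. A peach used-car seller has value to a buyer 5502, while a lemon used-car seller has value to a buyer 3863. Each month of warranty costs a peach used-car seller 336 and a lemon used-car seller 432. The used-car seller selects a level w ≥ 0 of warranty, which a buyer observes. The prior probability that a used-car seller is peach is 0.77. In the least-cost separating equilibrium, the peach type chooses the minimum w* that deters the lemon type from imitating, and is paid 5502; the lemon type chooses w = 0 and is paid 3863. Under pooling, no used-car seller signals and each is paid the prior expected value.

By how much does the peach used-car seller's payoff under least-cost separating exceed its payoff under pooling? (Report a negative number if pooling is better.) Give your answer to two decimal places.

Least-cost separating signal: w* solves 3863 = 5502 − 432·w*, so w* = (5502 − 3863)/432 ≈ 3.7940.
Peach type's separating payoff: 5502 − 336 × w* = 5502 − 336 × (5502 − 3863)/432 = 5502 − 550704/432 ≈ 4227.2222.
Pooling payoff: 0.77 × 5502 + 0.23 × 3863 = 5125.03.
Difference: 4227.2222 − 5125.03 = -897.8078, i.e. -897.81 to two decimal places.
The peach type would prefer the pooling outcome.

-897.81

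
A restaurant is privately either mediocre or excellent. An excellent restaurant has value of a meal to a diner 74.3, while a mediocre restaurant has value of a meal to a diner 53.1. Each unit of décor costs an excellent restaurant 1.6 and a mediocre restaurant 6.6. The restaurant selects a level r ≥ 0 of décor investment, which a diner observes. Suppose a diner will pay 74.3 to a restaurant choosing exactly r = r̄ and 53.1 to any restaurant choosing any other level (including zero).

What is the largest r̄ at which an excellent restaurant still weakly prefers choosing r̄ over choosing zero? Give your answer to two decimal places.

13.25

Choosing r̄ yields the excellent type 74.3 − 1.6·r̄; choosing zero yields 53.1.
The excellent type is indifferent at 74.3 − 1.6·r̄ = 53.1, i.e. r̄ = (74.3 − 53.1) / 1.6 = 13.25.
For any r̄ above 13.25 the excellent type would rather pool at zero, so separation collapses.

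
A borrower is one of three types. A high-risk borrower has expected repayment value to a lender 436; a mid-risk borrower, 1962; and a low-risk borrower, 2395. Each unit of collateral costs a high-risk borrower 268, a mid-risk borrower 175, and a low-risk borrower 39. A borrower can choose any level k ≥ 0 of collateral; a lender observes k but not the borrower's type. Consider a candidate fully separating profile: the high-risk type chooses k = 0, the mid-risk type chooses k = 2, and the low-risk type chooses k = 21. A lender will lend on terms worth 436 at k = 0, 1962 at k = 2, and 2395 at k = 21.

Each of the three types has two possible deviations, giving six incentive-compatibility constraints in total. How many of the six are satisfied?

4

Mid-risk (own payoff 1962 − 175×2 = 1612): to k=0 gives 436 → no gain ✓; to k=21 gives 2395 − 175×21 = -1280 → no gain ✓.
High-risk (own payoff 436): to k=2 gives 1962 − 268×2 = 1426 → profitable ✗; to k=21 gives 2395 − 268×21 = -3233 → no gain ✓.
Low-risk (own payoff 2395 − 39×21 = 1576): to k=0 gives 436 → no gain ✓; to k=2 gives 1962 − 39×2 = 1884 → profitable ✗.
4 of the 6 constraints hold; not an equilibrium.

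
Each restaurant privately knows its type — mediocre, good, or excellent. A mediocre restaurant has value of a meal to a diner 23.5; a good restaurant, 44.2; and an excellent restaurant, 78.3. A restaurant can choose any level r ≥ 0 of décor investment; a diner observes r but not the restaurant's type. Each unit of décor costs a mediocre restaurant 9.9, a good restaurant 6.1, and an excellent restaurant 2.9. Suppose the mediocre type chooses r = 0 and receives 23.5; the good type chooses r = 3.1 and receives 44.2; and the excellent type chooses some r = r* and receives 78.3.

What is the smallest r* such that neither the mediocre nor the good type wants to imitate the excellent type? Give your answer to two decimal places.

8.69

Good type (on-path payoff 44.2 − 6.1×3.1 = 25.29) won't mimic when 25.29 ≥ 78.3 − 6.1·r*, i.e. r* ≥ 8.69.
Mediocre type (on-path payoff 23.5) won't mimic when 23.5 ≥ 78.3 − 9.9·r*, i.e. r* ≥ 5.54.
Both must hold, so r* = max(5.54, 8.69) = 8.69. The good type's constraint binds.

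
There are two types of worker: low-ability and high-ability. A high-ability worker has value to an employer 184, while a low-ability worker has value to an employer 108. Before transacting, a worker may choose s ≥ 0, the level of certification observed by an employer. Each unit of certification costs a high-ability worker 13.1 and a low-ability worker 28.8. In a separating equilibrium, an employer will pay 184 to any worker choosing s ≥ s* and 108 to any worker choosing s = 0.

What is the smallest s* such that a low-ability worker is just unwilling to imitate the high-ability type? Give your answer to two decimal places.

A low-ability worker choosing s = 0 receives 108.
Imitating at s* instead would pay 184 at cost 28.8·s*, netting 184 − 28.8·s*.
Indifference: 108 = 184 − 28.8·s*, so s* = (184 − 108) / 28.8 ≈ 2.64.
At s* the low-ability type's incentive constraint just binds; the high-ability type strictly prefers s* since its per-unit cost is lower.

2.64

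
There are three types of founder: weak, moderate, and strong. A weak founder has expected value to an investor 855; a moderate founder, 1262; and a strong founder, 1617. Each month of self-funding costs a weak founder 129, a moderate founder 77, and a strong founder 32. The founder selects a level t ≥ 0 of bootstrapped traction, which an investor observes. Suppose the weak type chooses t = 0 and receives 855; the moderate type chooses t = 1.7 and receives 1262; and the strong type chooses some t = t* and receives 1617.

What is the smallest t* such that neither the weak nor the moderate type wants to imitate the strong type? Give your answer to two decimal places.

6.31

Weak type (on-path payoff 855) won't mimic when 855 ≥ 1617 − 129·t*, i.e. t* ≥ 5.91.
Moderate type (on-path payoff 1262 − 77×1.7 = 1131.1) won't mimic when 1131.1 ≥ 1617 − 77·t*, i.e. t* ≥ 6.31.
Both must hold, so t* = max(5.91, 6.31) = 6.31. The moderate type's constraint binds.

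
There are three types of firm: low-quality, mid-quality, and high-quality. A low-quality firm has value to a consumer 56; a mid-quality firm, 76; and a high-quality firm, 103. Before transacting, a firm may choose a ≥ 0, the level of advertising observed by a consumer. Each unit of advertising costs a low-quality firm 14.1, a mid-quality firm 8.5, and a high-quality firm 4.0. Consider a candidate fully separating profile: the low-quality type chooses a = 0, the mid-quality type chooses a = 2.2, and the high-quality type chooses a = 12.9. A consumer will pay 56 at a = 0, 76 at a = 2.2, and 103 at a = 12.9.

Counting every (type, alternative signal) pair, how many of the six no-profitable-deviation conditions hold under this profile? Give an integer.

4

High-quality (own payoff 103 − 4.0×12.9 = 51.4): to a=0 gives 56 → profitable ✗; to a=2.2 gives 76 − 4.0×2.2 = 67.2 → profitable ✗.
Low-quality (own payoff 56): to a=2.2 gives 76 − 14.1×2.2 = 44.98 → no gain ✓; to a=12.9 gives 103 − 14.1×12.9 = -78.89 → no gain ✓.
Mid-quality (own payoff 76 − 8.5×2.2 = 57.3): to a=0 gives 56 → no gain ✓; to a=12.9 gives 103 − 8.5×12.9 = -6.65 → no gain ✓.
4 of the 6 constraints hold; not an equilibrium.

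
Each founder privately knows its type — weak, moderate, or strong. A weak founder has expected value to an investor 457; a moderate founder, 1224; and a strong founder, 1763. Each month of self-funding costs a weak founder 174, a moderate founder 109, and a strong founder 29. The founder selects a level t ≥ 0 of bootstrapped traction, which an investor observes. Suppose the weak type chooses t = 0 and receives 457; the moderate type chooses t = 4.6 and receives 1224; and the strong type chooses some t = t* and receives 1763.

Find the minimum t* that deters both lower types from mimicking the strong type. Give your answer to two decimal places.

9.54

Weak type (on-path payoff 457) won't mimic when 457 ≥ 1763 − 174·t*, i.e. t* ≥ 7.51.
Moderate type (on-path payoff 1224 − 109×4.6 = 722.6) won't mimic when 722.6 ≥ 1763 − 109·t*, i.e. t* ≥ 9.54.
Both must hold, so t* = max(7.51, 9.54) = 9.54. The moderate type's constraint binds.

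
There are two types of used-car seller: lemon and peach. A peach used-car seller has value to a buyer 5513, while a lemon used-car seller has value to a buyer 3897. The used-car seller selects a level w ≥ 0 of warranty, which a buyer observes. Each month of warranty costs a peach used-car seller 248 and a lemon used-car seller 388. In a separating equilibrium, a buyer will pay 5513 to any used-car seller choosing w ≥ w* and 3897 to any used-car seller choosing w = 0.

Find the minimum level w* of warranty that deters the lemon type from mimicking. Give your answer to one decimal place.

4.2

A lemon used-car seller choosing w = 0 receives 3897.
Imitating at w* instead would pay 5513 at cost 388·w*, netting 5513 − 388·w*.
Indifference: 3897 = 5513 − 388·w*, so w* = (5513 − 3897) / 388 ≈ 4.2.
This is the lemon type's binding incentive-compatibility constraint; any w ≥ 4.2 sustains separation on that side.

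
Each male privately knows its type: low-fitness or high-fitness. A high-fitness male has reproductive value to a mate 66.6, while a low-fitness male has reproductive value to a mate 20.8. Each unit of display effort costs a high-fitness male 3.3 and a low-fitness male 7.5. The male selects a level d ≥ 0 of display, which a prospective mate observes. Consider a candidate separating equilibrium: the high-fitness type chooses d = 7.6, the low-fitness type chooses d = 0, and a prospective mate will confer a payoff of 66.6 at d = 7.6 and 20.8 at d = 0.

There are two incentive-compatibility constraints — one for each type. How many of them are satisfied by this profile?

2

Low-fitness type: stay at 0 → 20.8; mimic → 66.6 − 7.5 × 7.6 = 9.6. IC holds (20.8 ≥ 9.6).
High-fitness type: signal → 66.6 − 3.3 × 7.6 = 41.52; deviate to 0 → 20.8. IC holds (41.52 ≥ 20.8).
2 of 2 constraints hold, so this is a separating equilibrium.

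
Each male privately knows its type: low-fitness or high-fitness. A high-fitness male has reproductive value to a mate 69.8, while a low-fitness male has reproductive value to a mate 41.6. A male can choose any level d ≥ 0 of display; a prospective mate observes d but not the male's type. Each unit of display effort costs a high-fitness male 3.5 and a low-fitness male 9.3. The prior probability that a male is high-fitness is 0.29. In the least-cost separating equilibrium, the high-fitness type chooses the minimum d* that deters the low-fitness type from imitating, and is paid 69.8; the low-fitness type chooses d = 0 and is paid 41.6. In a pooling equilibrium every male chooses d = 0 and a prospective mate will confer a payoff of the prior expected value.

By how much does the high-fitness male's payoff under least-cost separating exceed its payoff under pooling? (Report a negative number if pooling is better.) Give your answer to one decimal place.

Least-cost separating signal: d* solves 41.6 = 69.8 − 9.3·d*, so d* = (69.8 − 41.6)/9.3 ≈ 3.0323.
High-fitness type's separating payoff: 69.8 − 3.5 × d* = 69.8 − 3.5 × (69.8 − 41.6)/9.3 = 69.8 − 98.7/9.3 ≈ 59.187.
Pooling payoff: 0.29 × 69.8 + 0.71 × 41.6 = 49.778.
Difference: 59.187 − 49.778 = 9.409, i.e. 9.4 to one decimal place.
The high-fitness type prefers to separate.

9.4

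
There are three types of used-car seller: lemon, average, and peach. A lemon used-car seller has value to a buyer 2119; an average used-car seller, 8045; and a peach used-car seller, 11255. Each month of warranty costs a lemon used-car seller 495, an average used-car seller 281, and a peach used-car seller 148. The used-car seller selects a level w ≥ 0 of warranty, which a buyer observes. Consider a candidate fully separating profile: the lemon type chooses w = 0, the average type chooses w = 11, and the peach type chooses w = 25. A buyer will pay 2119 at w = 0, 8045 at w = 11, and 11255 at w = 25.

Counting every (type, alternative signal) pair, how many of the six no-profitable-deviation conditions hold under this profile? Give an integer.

5

Lemon (own payoff 2119): to w=11 gives 8045 − 495×11 = 2600 → profitable ✗; to w=25 gives 11255 − 495×25 = -1120 → no gain ✓.
Average (own payoff 8045 − 281×11 = 4954): to w=0 gives 2119 → no gain ✓; to w=25 gives 11255 − 281×25 = 4230 → no gain ✓.
Peach (own payoff 11255 − 148×25 = 7555): to w=0 gives 2119 → no gain ✓; to w=11 gives 8045 − 148×11 = 6417 → no gain ✓.
5 of the 6 constraints hold; not an equilibrium.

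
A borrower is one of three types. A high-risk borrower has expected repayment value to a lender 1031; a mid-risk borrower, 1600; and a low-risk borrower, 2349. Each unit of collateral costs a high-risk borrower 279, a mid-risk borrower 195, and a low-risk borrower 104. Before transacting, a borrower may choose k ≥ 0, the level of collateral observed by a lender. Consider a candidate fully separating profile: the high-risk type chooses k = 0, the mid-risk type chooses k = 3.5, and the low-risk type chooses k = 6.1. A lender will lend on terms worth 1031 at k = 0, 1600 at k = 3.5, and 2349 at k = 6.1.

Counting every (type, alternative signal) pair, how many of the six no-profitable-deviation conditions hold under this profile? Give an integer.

High-risk (own payoff 1031): to k=3.5 gives 1600 − 279×3.5 = 623.5 → no gain ✓; to k=6.1 gives 2349 − 279×6.1 = 647.1 → no gain ✓.
Mid-risk (own payoff 1600 − 195×3.5 = 917.5): to k=0 gives 1031 → profitable ✗; to k=6.1 gives 2349 − 195×6.1 = 1159.5 → profitable ✗.
Low-risk (own payoff 2349 − 104×6.1 = 1714.6): to k=0 gives 1031 → no gain ✓; to k=3.5 gives 1600 − 104×3.5 = 1236 → no gain ✓.
4 of the 6 constraints hold; not an equilibrium.

4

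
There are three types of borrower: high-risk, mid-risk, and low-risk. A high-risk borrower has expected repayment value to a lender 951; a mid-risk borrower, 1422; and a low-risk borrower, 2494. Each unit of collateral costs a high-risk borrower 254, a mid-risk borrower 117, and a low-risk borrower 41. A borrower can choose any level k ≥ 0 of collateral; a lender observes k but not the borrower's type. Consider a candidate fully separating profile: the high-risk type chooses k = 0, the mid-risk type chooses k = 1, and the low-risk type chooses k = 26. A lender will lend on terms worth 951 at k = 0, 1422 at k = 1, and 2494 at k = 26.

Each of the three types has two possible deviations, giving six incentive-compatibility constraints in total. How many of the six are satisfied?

High-risk (own payoff 951): to k=1 gives 1422 − 254×1 = 1168 → profitable ✗; to k=26 gives 2494 − 254×26 = -4110 → no gain ✓.
Low-risk (own payoff 2494 − 41×26 = 1428): to k=0 gives 951 → no gain ✓; to k=1 gives 1422 − 41×1 = 1381 → no gain ✓.
Mid-risk (own payoff 1422 − 117×1 = 1305): to k=0 gives 951 → no gain ✓; to k=26 gives 2494 − 117×26 = -548 → no gain ✓.
5 of the 6 constraints hold; not an equilibrium.

5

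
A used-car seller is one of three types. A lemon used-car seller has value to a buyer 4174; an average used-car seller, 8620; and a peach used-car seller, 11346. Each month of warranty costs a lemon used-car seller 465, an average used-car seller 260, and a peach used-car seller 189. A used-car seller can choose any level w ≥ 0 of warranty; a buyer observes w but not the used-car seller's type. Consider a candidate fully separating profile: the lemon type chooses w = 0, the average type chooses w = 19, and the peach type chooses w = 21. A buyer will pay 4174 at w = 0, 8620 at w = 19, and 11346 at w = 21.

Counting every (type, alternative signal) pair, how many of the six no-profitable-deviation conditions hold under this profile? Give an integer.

4

Peach (own payoff 11346 − 189×21 = 7377): to w=0 gives 4174 → no gain ✓; to w=19 gives 8620 − 189×19 = 5029 → no gain ✓.
Lemon (own payoff 4174): to w=19 gives 8620 − 465×19 = -215 → no gain ✓; to w=21 gives 11346 − 465×21 = 1581 → no gain ✓.
Average (own payoff 8620 − 260×19 = 3680): to w=0 gives 4174 → profitable ✗; to w=21 gives 11346 − 260×21 = 5886 → profitable ✗.
4 of the 6 constraints hold; not an equilibrium.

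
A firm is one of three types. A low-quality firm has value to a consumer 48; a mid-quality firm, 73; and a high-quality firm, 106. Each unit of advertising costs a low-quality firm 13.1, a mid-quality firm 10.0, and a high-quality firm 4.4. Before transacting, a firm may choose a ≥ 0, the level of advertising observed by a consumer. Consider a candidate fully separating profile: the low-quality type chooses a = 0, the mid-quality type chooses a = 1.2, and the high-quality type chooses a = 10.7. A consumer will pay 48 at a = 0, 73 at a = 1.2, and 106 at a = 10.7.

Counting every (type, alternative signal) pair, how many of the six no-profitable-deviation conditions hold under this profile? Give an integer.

4

High-quality (own payoff 106 − 4.4×10.7 = 58.92): to a=0 gives 48 → no gain ✓; to a=1.2 gives 73 − 4.4×1.2 = 67.72 → profitable ✗.
Low-quality (own payoff 48): to a=1.2 gives 73 − 13.1×1.2 = 57.28 → profitable ✗; to a=10.7 gives 106 − 13.1×10.7 = -34.17 → no gain ✓.
Mid-quality (own payoff 73 − 10.0×1.2 = 61): to a=0 gives 48 → no gain ✓; to a=10.7 gives 106 − 10.0×10.7 = -1 → no gain ✓.
4 of the 6 constraints hold; not an equilibrium.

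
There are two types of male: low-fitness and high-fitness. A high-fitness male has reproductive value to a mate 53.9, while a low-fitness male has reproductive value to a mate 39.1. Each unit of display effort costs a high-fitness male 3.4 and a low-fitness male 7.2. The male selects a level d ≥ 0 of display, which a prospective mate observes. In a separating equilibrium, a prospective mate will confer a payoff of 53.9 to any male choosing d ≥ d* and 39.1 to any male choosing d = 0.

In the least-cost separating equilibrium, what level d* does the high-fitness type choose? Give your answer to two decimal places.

2.06

A low-fitness male choosing d = 0 receives 39.1.
Imitating at d* instead would pay 53.9 at cost 7.2·d*, netting 53.9 − 7.2·d*.
Indifference: 39.1 = 53.9 − 7.2·d*, so d* = (53.9 − 39.1) / 7.2 ≈ 2.06.
This is the low-fitness type's binding incentive-compatibility constraint; any d ≥ 2.06 sustains separation on that side.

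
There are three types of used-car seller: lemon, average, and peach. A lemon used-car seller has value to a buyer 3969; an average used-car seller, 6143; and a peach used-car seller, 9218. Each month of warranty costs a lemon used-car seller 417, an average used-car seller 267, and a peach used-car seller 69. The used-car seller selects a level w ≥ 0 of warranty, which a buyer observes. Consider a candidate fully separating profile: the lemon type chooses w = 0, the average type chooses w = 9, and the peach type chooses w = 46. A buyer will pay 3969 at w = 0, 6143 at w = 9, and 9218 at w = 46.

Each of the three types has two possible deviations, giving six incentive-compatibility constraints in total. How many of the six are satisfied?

5

Lemon (own payoff 3969): to w=9 gives 6143 − 417×9 = 2390 → no gain ✓; to w=46 gives 9218 − 417×46 = -9964 → no gain ✓.
Average (own payoff 6143 − 267×9 = 3740): to w=0 gives 3969 → profitable ✗; to w=46 gives 9218 − 267×46 = -3064 → no gain ✓.
Peach (own payoff 9218 − 69×46 = 6044): to w=0 gives 3969 → no gain ✓; to w=9 gives 6143 − 69×9 = 5522 → no gain ✓.
5 of the 6 constraints hold; not an equilibrium.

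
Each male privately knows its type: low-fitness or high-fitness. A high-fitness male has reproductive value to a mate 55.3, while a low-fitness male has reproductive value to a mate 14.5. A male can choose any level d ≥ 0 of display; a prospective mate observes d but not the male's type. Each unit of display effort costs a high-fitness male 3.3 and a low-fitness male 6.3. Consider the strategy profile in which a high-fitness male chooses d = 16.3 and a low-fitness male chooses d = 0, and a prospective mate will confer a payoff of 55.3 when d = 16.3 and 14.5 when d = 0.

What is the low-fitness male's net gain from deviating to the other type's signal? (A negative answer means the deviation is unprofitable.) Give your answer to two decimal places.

Playing d = 0 the low-fitness male receives 14.5.
Deviating to d = 16.3 brings payment 55.3 at cost 6.3 × 16.3 = 102.69, netting -47.39.
Gain from deviating: -47.39 − 14.5 = -61.89.
The gain is negative, so the low-fitness type's incentive-compatibility constraint is satisfied.

-61.89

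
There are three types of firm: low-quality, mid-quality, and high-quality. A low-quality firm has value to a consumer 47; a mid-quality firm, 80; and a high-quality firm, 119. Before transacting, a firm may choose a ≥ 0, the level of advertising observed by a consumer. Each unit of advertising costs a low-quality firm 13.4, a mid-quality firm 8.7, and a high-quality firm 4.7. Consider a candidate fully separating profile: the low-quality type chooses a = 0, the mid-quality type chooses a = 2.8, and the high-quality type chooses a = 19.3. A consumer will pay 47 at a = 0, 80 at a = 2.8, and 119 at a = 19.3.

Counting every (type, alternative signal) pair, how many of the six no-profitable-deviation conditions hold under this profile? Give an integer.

4

Mid-quality (own payoff 80 − 8.7×2.8 = 55.64): to a=0 gives 47 → no gain ✓; to a=19.3 gives 119 − 8.7×19.3 = -48.91 → no gain ✓.
Low-quality (own payoff 47): to a=2.8 gives 80 − 13.4×2.8 = 42.48 → no gain ✓; to a=19.3 gives 119 − 13.4×19.3 = -139.62 → no gain ✓.
High-quality (own payoff 119 − 4.7×19.3 = 28.29): to a=0 gives 47 → profitable ✗; to a=2.8 gives 80 − 4.7×2.8 = 66.84 → profitable ✗.
4 of the 6 constraints hold; not an equilibrium.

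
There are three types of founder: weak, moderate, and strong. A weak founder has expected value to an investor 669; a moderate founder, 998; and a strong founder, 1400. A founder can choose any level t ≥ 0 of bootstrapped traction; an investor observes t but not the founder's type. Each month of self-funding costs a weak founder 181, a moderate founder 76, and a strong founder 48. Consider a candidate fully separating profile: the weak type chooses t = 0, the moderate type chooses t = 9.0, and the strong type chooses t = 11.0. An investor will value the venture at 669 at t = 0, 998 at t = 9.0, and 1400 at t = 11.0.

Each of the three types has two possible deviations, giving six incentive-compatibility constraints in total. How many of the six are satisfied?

Moderate (own payoff 998 − 76×9.0 = 314): to t=0 gives 669 → profitable ✗; to t=11.0 gives 1400 − 76×11.0 = 564 → profitable ✗.
Weak (own payoff 669): to t=9.0 gives 998 − 181×9.0 = -631 → no gain ✓; to t=11.0 gives 1400 − 181×11.0 = -591 → no gain ✓.
Strong (own payoff 1400 − 48×11.0 = 872): to t=0 gives 669 → no gain ✓; to t=9.0 gives 998 − 48×9.0 = 566 → no gain ✓.
4 of the 6 constraints hold; not an equilibrium.

4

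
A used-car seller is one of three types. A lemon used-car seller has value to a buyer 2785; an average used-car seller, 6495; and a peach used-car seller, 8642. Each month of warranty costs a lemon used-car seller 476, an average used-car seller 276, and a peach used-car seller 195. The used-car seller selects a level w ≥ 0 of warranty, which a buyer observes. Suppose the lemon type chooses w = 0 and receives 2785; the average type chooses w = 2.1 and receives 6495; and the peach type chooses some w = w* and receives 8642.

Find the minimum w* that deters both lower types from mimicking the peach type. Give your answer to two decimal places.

Lemon type (on-path payoff 2785) won't mimic when 2785 ≥ 8642 − 476·w*, i.e. w* ≥ 12.30.
Average type (on-path payoff 6495 − 276×2.1 = 5915.4) won't mimic when 5915.4 ≥ 8642 − 276·w*, i.e. w* ≥ 9.88.
Both must hold, so w* = max(12.30, 9.88) = 12.30. The lemon type's constraint binds.

12.30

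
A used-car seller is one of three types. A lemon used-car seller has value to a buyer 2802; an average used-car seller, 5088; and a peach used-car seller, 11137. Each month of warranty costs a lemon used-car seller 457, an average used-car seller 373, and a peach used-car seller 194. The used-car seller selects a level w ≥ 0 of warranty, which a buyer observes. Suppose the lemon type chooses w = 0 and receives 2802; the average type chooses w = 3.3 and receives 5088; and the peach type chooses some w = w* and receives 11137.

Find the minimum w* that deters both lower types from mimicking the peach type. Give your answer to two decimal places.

Average type (on-path payoff 5088 − 373×3.3 = 3857.1) won't mimic when 3857.1 ≥ 11137 − 373·w*, i.e. w* ≥ 19.52.
Lemon type (on-path payoff 2802) won't mimic when 2802 ≥ 11137 − 457·w*, i.e. w* ≥ 18.24.
Both must hold, so w* = max(18.24, 19.52) = 19.52. The average type's constraint binds.

19.52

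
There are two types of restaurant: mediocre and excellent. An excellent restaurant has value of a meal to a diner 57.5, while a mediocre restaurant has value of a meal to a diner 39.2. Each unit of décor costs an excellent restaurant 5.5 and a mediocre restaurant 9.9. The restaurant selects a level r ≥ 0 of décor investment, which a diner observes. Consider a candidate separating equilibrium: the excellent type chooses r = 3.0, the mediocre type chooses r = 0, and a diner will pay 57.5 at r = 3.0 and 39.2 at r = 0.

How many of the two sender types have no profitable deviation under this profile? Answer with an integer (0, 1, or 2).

Mediocre type: stay at 0 → 39.2; mimic → 57.5 − 9.9 × 3.0 = 27.8. IC holds (39.2 ≥ 27.8).
Excellent type: signal → 57.5 − 5.5 × 3.0 = 41; deviate to 0 → 39.2. IC holds (41 ≥ 39.2).
2 of 2 constraints hold, so this is a separating equilibrium.

2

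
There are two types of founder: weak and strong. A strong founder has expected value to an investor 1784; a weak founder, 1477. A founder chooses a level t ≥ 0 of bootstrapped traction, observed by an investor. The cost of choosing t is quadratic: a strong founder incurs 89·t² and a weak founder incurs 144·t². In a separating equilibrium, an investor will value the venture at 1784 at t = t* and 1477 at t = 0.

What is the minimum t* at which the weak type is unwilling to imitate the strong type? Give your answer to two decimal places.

The weak type at t = 0 receives 1477; imitating at t* yields 1784 − 144·t*².
Indifference: 1477 = 1784 − 144·t*², so t*² = (1784 − 1477) / 144 ≈ 2.1319.
t* = √2.1319 ≈ 1.46.

1.46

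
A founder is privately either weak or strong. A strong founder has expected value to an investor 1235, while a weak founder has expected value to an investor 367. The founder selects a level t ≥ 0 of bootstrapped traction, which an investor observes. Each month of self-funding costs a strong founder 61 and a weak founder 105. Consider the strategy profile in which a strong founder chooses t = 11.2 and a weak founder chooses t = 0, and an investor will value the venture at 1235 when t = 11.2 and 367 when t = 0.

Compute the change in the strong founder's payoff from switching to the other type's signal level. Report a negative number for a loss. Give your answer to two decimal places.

Playing t = 11.2 the strong founder receives 1235 − 61 × 11.2 = 551.8.
Deviating to t = 0 yields 367 instead.
Gain from deviating: 367 − 551.8 = -184.80.
The gain is negative, so the strong type's incentive-compatibility constraint is satisfied.

-184.80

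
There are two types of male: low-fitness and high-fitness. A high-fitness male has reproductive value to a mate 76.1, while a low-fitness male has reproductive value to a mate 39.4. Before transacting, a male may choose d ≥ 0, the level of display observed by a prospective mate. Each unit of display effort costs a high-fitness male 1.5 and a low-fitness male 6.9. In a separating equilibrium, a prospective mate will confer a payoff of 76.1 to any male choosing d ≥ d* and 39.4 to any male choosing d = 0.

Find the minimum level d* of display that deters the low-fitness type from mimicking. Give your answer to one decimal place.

A low-fitness male choosing d = 0 receives 39.4.
Imitating at d* instead would pay 76.1 at cost 6.9·d*, netting 76.1 − 6.9·d*.
Indifference: 39.4 = 76.1 − 6.9·d*, so d* = (76.1 − 39.4) / 6.9 ≈ 5.3.
This is the low-fitness type's binding incentive-compatibility constraint; any d ≥ 5.3 sustains separation on that side.

5.3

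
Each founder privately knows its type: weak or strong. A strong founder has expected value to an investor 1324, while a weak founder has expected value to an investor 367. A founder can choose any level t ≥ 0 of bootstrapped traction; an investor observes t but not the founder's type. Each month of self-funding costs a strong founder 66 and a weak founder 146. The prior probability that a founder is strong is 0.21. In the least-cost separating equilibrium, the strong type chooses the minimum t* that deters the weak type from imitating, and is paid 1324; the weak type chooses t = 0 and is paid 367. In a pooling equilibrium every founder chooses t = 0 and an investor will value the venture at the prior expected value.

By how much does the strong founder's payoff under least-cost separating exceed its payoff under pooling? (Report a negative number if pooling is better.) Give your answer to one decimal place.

323.4

Least-cost separating signal: t* solves 367 = 1324 − 146·t*, so t* = (1324 − 367)/146 ≈ 6.5548.
Strong type's separating payoff: 1324 − 66 × t* = 1324 − 66 × (1324 − 367)/146 = 1324 − 63162/146 ≈ 891.384.
Pooling payoff: 0.21 × 1324 + 0.79 × 367 = 567.97.
Difference: 891.384 − 567.97 = 323.414, i.e. 323.4 to one decimal place.
The strong type prefers to separate.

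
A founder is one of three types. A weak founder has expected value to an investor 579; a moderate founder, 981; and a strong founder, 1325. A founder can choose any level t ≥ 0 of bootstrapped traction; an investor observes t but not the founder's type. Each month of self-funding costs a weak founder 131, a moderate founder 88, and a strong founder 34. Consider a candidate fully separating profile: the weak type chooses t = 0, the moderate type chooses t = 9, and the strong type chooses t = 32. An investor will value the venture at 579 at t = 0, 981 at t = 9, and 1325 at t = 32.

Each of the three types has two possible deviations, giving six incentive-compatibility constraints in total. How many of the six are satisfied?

Strong (own payoff 1325 − 34×32 = 237): to t=0 gives 579 → profitable ✗; to t=9 gives 981 − 34×9 = 675 → profitable ✗.
Weak (own payoff 579): to t=9 gives 981 − 131×9 = -198 → no gain ✓; to t=32 gives 1325 − 131×32 = -2867 → no gain ✓.
Moderate (own payoff 981 − 88×9 = 189): to t=0 gives 579 → profitable ✗; to t=32 gives 1325 − 88×32 = -1491 → no gain ✓.
3 of the 6 constraints hold; not an equilibrium.

3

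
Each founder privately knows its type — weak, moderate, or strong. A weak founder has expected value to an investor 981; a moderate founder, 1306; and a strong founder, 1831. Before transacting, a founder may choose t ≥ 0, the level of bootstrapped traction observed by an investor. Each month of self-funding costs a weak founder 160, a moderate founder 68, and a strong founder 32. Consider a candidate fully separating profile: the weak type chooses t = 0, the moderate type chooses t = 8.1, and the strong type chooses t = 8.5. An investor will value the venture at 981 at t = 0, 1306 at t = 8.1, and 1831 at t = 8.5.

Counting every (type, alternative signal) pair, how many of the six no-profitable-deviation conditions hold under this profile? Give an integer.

4

Moderate (own payoff 1306 − 68×8.1 = 755.2): to t=0 gives 981 → profitable ✗; to t=8.5 gives 1831 − 68×8.5 = 1253 → profitable ✗.
Weak (own payoff 981): to t=8.1 gives 1306 − 160×8.1 = 10 → no gain ✓; to t=8.5 gives 1831 − 160×8.5 = 471 → no gain ✓.
Strong (own payoff 1831 − 32×8.5 = 1559): to t=0 gives 981 → no gain ✓; to t=8.1 gives 1306 − 32×8.1 = 1046.8 → no gain ✓.
4 of the 6 constraints hold; not an equilibrium.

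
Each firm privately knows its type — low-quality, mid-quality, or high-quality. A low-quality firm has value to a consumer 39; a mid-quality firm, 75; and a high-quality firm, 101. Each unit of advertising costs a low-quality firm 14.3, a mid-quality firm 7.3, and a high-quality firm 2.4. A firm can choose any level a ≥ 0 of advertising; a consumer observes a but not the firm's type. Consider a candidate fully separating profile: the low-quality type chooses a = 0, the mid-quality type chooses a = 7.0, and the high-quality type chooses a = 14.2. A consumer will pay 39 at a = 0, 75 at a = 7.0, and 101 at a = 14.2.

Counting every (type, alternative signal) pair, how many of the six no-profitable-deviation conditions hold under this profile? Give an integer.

Low-quality (own payoff 39): to a=7.0 gives 75 − 14.3×7.0 = -25.1 → no gain ✓; to a=14.2 gives 101 − 14.3×14.2 = -102.06 → no gain ✓.
High-quality (own payoff 101 − 2.4×14.2 = 66.92): to a=0 gives 39 → no gain ✓; to a=7.0 gives 75 − 2.4×7.0 = 58.2 → no gain ✓.
Mid-quality (own payoff 75 − 7.3×7.0 = 23.9): to a=0 gives 39 → profitable ✗; to a=14.2 gives 101 − 7.3×14.2 = -2.66 → no gain ✓.
5 of the 6 constraints hold; not an equilibrium.

5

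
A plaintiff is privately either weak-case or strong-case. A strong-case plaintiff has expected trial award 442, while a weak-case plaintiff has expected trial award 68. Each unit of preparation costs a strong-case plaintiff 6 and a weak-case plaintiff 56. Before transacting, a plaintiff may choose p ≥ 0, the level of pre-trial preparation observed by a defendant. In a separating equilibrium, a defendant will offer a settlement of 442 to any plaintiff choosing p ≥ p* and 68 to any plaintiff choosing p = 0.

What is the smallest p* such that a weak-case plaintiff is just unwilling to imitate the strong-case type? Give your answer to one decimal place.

6.7

A weak-case plaintiff choosing p = 0 receives 68.
Imitating at p* instead would pay 442 at cost 56·p*, netting 442 − 56·p*.
Indifference: 68 = 442 − 56·p*, so p* = (442 − 68) / 56 ≈ 6.7.
This is the weak-case type's binding incentive-compatibility constraint; any p ≥ 6.7 sustains separation on that side.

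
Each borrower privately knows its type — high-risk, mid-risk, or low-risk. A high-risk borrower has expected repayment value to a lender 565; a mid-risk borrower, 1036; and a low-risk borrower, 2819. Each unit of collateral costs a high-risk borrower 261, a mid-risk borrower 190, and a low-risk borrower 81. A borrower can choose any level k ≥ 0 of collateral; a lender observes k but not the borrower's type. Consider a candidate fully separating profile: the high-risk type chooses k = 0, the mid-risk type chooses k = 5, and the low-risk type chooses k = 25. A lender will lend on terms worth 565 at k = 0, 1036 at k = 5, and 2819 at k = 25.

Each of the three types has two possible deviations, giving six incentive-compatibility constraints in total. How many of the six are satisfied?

High-risk (own payoff 565): to k=5 gives 1036 − 261×5 = -269 → no gain ✓; to k=25 gives 2819 − 261×25 = -3706 → no gain ✓.
Low-risk (own payoff 2819 − 81×25 = 794): to k=0 gives 565 → no gain ✓; to k=5 gives 1036 − 81×5 = 631 → no gain ✓.
Mid-risk (own payoff 1036 − 190×5 = 86): to k=0 gives 565 → profitable ✗; to k=25 gives 2819 − 190×25 = -1931 → no gain ✓.
5 of the 6 constraints hold; not an equilibrium.

5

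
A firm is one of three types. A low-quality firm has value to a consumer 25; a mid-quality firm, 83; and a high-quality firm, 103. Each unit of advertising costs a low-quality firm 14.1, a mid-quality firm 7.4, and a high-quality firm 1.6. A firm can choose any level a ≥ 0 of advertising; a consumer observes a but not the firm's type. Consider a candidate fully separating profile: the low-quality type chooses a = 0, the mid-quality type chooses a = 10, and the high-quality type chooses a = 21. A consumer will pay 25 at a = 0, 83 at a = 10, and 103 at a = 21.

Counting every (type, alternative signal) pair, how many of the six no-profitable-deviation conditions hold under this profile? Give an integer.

5

High-quality (own payoff 103 − 1.6×21 = 69.4): to a=0 gives 25 → no gain ✓; to a=10 gives 83 − 1.6×10 = 67 → no gain ✓.
Low-quality (own payoff 25): to a=10 gives 83 − 14.1×10 = -58 → no gain ✓; to a=21 gives 103 − 14.1×21 = -193.1 → no gain ✓.
Mid-quality (own payoff 83 − 7.4×10 = 9): to a=0 gives 25 → profitable ✗; to a=21 gives 103 − 7.4×21 = -52.4 → no gain ✓.
5 of the 6 constraints hold; not an equilibrium.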